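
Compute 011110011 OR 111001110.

OR: 1 when either bit is 1
  011110011
| 111001110
-----------
  111111111
Decimal: 243 | 462 = 511



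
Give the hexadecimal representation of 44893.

Using repeated division by 16 (digits 10–15 are A–F):
44893 ÷ 16 = 2805 remainder 13 (D)
2805 ÷ 16 = 175 remainder 5
175 ÷ 16 = 10 remainder 15 (F)
10 ÷ 16 = 0 remainder 10 (A)
Reading remainders bottom to top: AF5D



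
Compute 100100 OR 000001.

OR: 1 when either bit is 1
  100100
| 000001
--------
  100101
Decimal: 36 | 1 = 37



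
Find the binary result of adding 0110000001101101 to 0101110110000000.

Add column by column from the right: bit + bit + carry-in; write the sum mod 2, carry 1 when the sum is 2 or 3.
carry:  1000000000000000
        0110000001101101
+       0101110110000000
------------------------
       01011110111101101
(the carry out of the leftmost column, 0, becomes the leading bit)
Decimal check:
  0110000001101101 = 16384 + 8192 + 64 + 32 + 8 + 4 + 1 = 24685
  0101110110000000 = 16384 + 4096 + 2048 + 1024 + 256 + 128 = 23936
  24685 + 23936 = 48621, and 01011110111101101 = 32768 + 8192 + 4096 + 2048 + 1024 + 256 + 128 + 64 + 32 + 8 + 4 + 1 = 48621 ✓



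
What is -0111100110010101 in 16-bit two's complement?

Original: 0111100110010101
Step 1 - Invert all bits: 1000011001101010
Step 2 - Add 1: 1000011001101011
Verification: 0111100110010101 + 1000011001101011 = 10000000000000000; discarding the end carry (carry out of the top bit) leaves the 16-bit value 0000000000000000, as required for x + (-x)



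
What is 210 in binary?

Using repeated division by 2:
210 ÷ 2 = 105 remainder 0
105 ÷ 2 = 52 remainder 1
52 ÷ 2 = 26 remainder 0
26 ÷ 2 = 13 remainder 0
13 ÷ 2 = 6 remainder 1
6 ÷ 2 = 3 remainder 0
3 ÷ 2 = 1 remainder 1
1 ÷ 2 = 0 remainder 1
Reading remainders bottom to top: 11010010



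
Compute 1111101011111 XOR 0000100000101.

XOR: 1 when bits differ
  1111101011111
^ 0000100000101
---------------
  1111001011010
Decimal: 8031 ^ 261 = 7770



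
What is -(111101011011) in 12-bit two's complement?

Original (sign bit 1, negative): 111101011011
Step 1 - Invert all bits: 000010100100
Step 2 - Add 1: 000010100101
Verification: 111101011011 + 000010100101 = 1000000000000; discarding the end carry (carry out of the top bit) leaves the 12-bit value 000000000000, as required for x + (-x)



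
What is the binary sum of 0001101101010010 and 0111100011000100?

Add column by column from the right: bit + bit + carry-in; write the sum mod 2, carry 1 when the sum is 2 or 3.
carry:  1111011110000000
        0001101101010010
+       0111100011000100
------------------------
       01001010000010110
(the carry out of the leftmost column, 0, becomes the leading bit)
Decimal check:
  0001101101010010 = 4096 + 2048 + 512 + 256 + 64 + 16 + 2 = 6994
  0111100011000100 = 16384 + 8192 + 4096 + 2048 + 128 + 64 + 4 = 30916
  6994 + 30916 = 37910, and 01001010000010110 = 32768 + 4096 + 1024 + 16 + 4 + 2 = 37910 ✓



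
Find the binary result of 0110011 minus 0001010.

Method 1 - Direct subtraction (column by column from the right: bit − bit − borrow-in; if negative, add 2 and borrow 1 from the next column):
borrow: 0010000
        0110011
-       0001010
---------------
        0101001

Method 2 - Add two's complement:
Two's complement of 0001010: invert → 1110101, add 1 → 1110110
  0110011
+ 1110110
---------
 10101001  (end carry out of the top bit = 1)
Discarding the end carry: 0101001
Decimal check:
  0110011 = 32 + 16 + 2 + 1 = 51
  0001010 = 8 + 2 = 10
  51 - 10 = 41, and 0101001 = 32 + 8 + 1 = 41 ✓



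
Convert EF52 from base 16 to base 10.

Expand by place value (powers of 16):
Digit values: E = 14, F = 15
EF52 = 14 × 16^3 + 15 × 16^2 + 5 × 16^1 + 2 × 16^0
= 14 × 4096 + 15 × 256 + 5 × 16 + 2 × 1
= 57344 + 3840 + 80 + 2
= 61266



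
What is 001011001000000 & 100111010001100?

AND: 1 only when both bits are 1
  001011001000000
& 100111010001100
-----------------
  000011000000000
Decimal: 5696 & 20108 = 1536



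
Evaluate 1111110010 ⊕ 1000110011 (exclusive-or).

XOR: 1 when bits differ
  1111110010
^ 1000110011
------------
  0111000001
Decimal: 1010 ^ 563 = 449



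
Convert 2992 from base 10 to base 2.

Using repeated division by 2:
2992 ÷ 2 = 1496 remainder 0
1496 ÷ 2 = 748 remainder 0
748 ÷ 2 = 374 remainder 0
374 ÷ 2 = 187 remainder 0
187 ÷ 2 = 93 remainder 1
93 ÷ 2 = 46 remainder 1
46 ÷ 2 = 23 remainder 0
23 ÷ 2 = 11 remainder 1
11 ÷ 2 = 5 remainder 1
5 ÷ 2 = 2 remainder 1
2 ÷ 2 = 1 remainder 0
1 ÷ 2 = 0 remainder 1
Reading remainders bottom to top: 101110110000



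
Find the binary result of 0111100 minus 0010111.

Method 1 - Direct subtraction (column by column from the right: bit − bit − borrow-in; if negative, add 2 and borrow 1 from the next column):
borrow: 0001110
        0111100
-       0010111
---------------
        0100101

Method 2 - Add two's complement:
Two's complement of 0010111: invert → 1101000, add 1 → 1101001
  0111100
+ 1101001
---------
 10100101  (end carry out of the top bit = 1)
Discarding the end carry: 0100101
Decimal check:
  0111100 = 32 + 16 + 8 + 4 = 60
  0010111 = 16 + 4 + 2 + 1 = 23
  60 - 23 = 37, and 0100101 = 32 + 4 + 1 = 37 ✓



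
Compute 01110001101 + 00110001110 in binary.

Add column by column from the right: bit + bit + carry-in; write the sum mod 2, carry 1 when the sum is 2 or 3.
carry:  11100011000
        01110001101
+       00110001110
-------------------
       010100011011
(the carry out of the leftmost column, 0, becomes the leading bit)
Decimal check:
  01110001101 = 512 + 256 + 128 + 8 + 4 + 1 = 909
  00110001110 = 256 + 128 + 8 + 4 + 2 = 398
  909 + 398 = 1307, and 010100011011 = 1024 + 256 + 16 + 8 + 2 + 1 = 1307 ✓



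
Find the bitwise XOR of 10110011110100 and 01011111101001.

XOR: 1 when bits differ
  10110011110100
^ 01011111101001
----------------
  11101100011101
Decimal: 11508 ^ 6121 = 15133



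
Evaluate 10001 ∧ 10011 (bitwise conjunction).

AND: 1 only when both bits are 1
  10001
& 10011
-------
  10001
Decimal: 17 & 19 = 17



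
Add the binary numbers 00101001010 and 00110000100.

Add column by column from the right: bit + bit + carry-in; write the sum mod 2, carry 1 when the sum is 2 or 3.
carry:  01000000000
        00101001010
+       00110000100
-------------------
       001011001110
(the carry out of the leftmost column, 0, becomes the leading bit)
Decimal check:
  00101001010 = 256 + 64 + 8 + 2 = 330
  00110000100 = 256 + 128 + 4 = 388
  330 + 388 = 718, and 001011001110 = 512 + 128 + 64 + 8 + 4 + 2 = 718 ✓



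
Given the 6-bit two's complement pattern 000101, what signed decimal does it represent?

Binary: 000101
Sign bit: 0 (non-negative)
Read directly as an unsigned value:
000101 = 4 + 1 = 5
Value: 5



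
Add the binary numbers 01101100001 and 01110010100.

Add column by column from the right: bit + bit + carry-in; write the sum mod 2, carry 1 when the sum is 2 or 3.
carry:  11000000000
        01101100001
+       01110010100
-------------------
       011011110101
(the carry out of the leftmost column, 0, becomes the leading bit)
Decimal check:
  01101100001 = 512 + 256 + 64 + 32 + 1 = 865
  01110010100 = 512 + 256 + 128 + 16 + 4 = 916
  865 + 916 = 1781, and 011011110101 = 1024 + 512 + 128 + 64 + 32 + 16 + 4 + 1 = 1781 ✓



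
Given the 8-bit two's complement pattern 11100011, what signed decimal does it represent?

Binary: 11100011
Sign bit: 1 (negative)
Invert: 00011100
Add 1:  00011101
Magnitude: 00011101 = 16 + 8 + 4 + 1 = 29
Value: -29



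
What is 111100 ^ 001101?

XOR: 1 when bits differ
  111100
^ 001101
--------
  110001
Decimal: 60 ^ 13 = 49



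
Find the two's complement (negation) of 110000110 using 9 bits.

Original (sign bit 1, negative): 110000110
Step 1 - Invert all bits: 001111001
Step 2 - Add 1: 001111010
Verification: 110000110 + 001111010 = 1000000000; discarding the end carry (carry out of the top bit) leaves the 9-bit value 000000000, as required for x + (-x)



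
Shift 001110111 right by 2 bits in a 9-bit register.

Original: 001110111 (decimal 119)
Shift right by 2 positions
Drop the 2 low bits; fill with zeros on the left
Result: 000011101 (decimal 29)
Equivalent: 119 >> 2 = 119 ÷ 2^2 = 29



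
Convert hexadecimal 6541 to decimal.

Expand by place value (powers of 16):
6541 = 6 × 16^3 + 5 × 16^2 + 4 × 16^1 + 1 × 16^0
= 6 × 4096 + 5 × 256 + 4 × 16 + 1 × 1
= 24576 + 1280 + 64 + 1
= 25921



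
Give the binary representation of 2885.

Using repeated division by 2:
2885 ÷ 2 = 1442 remainder 1
1442 ÷ 2 = 721 remainder 0
721 ÷ 2 = 360 remainder 1
360 ÷ 2 = 180 remainder 0
180 ÷ 2 = 90 remainder 0
90 ÷ 2 = 45 remainder 0
45 ÷ 2 = 22 remainder 1
22 ÷ 2 = 11 remainder 0
11 ÷ 2 = 5 remainder 1
5 ÷ 2 = 2 remainder 1
2 ÷ 2 = 1 remainder 0
1 ÷ 2 = 0 remainder 1
Reading remainders bottom to top: 101101000101



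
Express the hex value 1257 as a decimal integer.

Expand by place value (powers of 16):
1257 = 1 × 16^3 + 2 × 16^2 + 5 × 16^1 + 7 × 16^0
= 1 × 4096 + 2 × 256 + 5 × 16 + 7 × 1
= 4096 + 512 + 80 + 7
= 4695



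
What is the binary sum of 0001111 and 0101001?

Add column by column from the right: bit + bit + carry-in; write the sum mod 2, carry 1 when the sum is 2 or 3.
carry:  0011110
        0001111
+       0101001
---------------
       00111000
(the carry out of the leftmost column, 0, becomes the leading bit)
Decimal check:
  0001111 = 8 + 4 + 2 + 1 = 15
  0101001 = 32 + 8 + 1 = 41
  15 + 41 = 56, and 00111000 = 32 + 16 + 8 = 56 ✓



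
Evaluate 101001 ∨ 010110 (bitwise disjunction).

OR: 1 when either bit is 1
  101001
| 010110
--------
  111111
Decimal: 41 | 22 = 63



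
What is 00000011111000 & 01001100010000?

AND: 1 only when both bits are 1
  00000011111000
& 01001100010000
----------------
  00000000010000
Decimal: 248 & 4880 = 16



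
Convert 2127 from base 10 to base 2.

Using repeated division by 2:
2127 ÷ 2 = 1063 remainder 1
1063 ÷ 2 = 531 remainder 1
531 ÷ 2 = 265 remainder 1
265 ÷ 2 = 132 remainder 1
132 ÷ 2 = 66 remainder 0
66 ÷ 2 = 33 remainder 0
33 ÷ 2 = 16 remainder 1
16 ÷ 2 = 8 remainder 0
8 ÷ 2 = 4 remainder 0
4 ÷ 2 = 2 remainder 0
2 ÷ 2 = 1 remainder 0
1 ÷ 2 = 0 remainder 1
Reading remainders bottom to top: 100001001111



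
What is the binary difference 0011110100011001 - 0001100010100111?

Method 1 - Direct subtraction (column by column from the right: bit − bit − borrow-in; if negative, add 2 and borrow 1 from the next column):
borrow: 0000000111001100
        0011110100011001
-       0001100010100111
------------------------
        0010010001110010

Method 2 - Add two's complement:
Two's complement of 0001100010100111: invert → 1110011101011000, add 1 → 1110011101011001
  0011110100011001
+ 1110011101011001
------------------
 10010010001110010  (end carry out of the top bit = 1)
Discarding the end carry: 0010010001110010
Decimal check:
  0011110100011001 = 8192 + 4096 + 2048 + 1024 + 256 + 16 + 8 + 1 = 15641
  0001100010100111 = 4096 + 2048 + 128 + 32 + 4 + 2 + 1 = 6311
  15641 - 6311 = 9330, and 0010010001110010 = 8192 + 1024 + 64 + 32 + 16 + 2 = 9330 ✓



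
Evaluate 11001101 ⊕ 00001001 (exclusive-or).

XOR: 1 when bits differ
  11001101
^ 00001001
----------
  11000100
Decimal: 205 ^ 9 = 196



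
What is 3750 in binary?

Using repeated division by 2:
3750 ÷ 2 = 1875 remainder 0
1875 ÷ 2 = 937 remainder 1
937 ÷ 2 = 468 remainder 1
468 ÷ 2 = 234 remainder 0
234 ÷ 2 = 117 remainder 0
117 ÷ 2 = 58 remainder 1
58 ÷ 2 = 29 remainder 0
29 ÷ 2 = 14 remainder 1
14 ÷ 2 = 7 remainder 0
7 ÷ 2 = 3 remainder 1
3 ÷ 2 = 1 remainder 1
1 ÷ 2 = 0 remainder 1
Reading remainders bottom to top: 111010100110



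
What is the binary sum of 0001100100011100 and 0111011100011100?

Add column by column from the right: bit + bit + carry-in; write the sum mod 2, carry 1 when the sum is 2 or 3.
carry:  1111111000111000
        0001100100011100
+       0111011100011100
------------------------
       01001000000111000
(the carry out of the leftmost column, 0, becomes the leading bit)
Decimal check:
  0001100100011100 = 4096 + 2048 + 256 + 16 + 8 + 4 = 6428
  0111011100011100 = 16384 + 8192 + 4096 + 1024 + 512 + 256 + 16 + 8 + 4 = 30492
  6428 + 30492 = 36920, and 01001000000111000 = 32768 + 4096 + 32 + 16 + 8 = 36920 ✓



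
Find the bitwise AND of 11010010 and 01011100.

AND: 1 only when both bits are 1
  11010010
& 01011100
----------
  01010000
Decimal: 210 & 92 = 80



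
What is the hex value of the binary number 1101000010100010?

Group into 4-bit nibbles from right:
  1101 = D
  0000 = 0
  1010 = A
  0010 = 2
Result: D0A2



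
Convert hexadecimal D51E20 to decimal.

Expand by place value (powers of 16):
Digit values: D = 13, E = 14
D51E20 = 13 × 16^5 + 5 × 16^4 + 1 × 16^3 + 14 × 16^2 + 2 × 16^1 + 0 × 16^0
= 13 × 1048576 + 5 × 65536 + 1 × 4096 + 14 × 256 + 2 × 16 + 0 × 1
= 13631488 + 327680 + 4096 + 3584 + 32 + 0
= 13966880



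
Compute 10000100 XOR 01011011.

XOR: 1 when bits differ
  10000100
^ 01011011
----------
  11011111
Decimal: 132 ^ 91 = 223



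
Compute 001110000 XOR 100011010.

XOR: 1 when bits differ
  001110000
^ 100011010
-----------
  101101010
Decimal: 112 ^ 282 = 362



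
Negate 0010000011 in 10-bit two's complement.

Original: 0010000011
Step 1 - Invert all bits: 1101111100
Step 2 - Add 1: 1101111101
Verification: 0010000011 + 1101111101 = 10000000000; discarding the end carry (carry out of the top bit) leaves the 10-bit value 0000000000, as required for x + (-x)



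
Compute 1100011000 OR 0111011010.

OR: 1 when either bit is 1
  1100011000
| 0111011010
------------
  1111011010
Decimal: 792 | 474 = 986



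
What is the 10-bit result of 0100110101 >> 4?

Original: 0100110101 (decimal 309)
Shift right by 4 positions
Drop the 4 low bits; fill with zeros on the left
Result: 0000010011 (decimal 19)
Equivalent: 309 >> 4 = 309 ÷ 2^4 = 19



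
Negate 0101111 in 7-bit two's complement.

Original: 0101111
Step 1 - Invert all bits: 1010000
Step 2 - Add 1: 1010001
Verification: 0101111 + 1010001 = 10000000; discarding the end carry (carry out of the top bit) leaves the 7-bit value 0000000, as required for x + (-x)



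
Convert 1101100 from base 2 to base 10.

Sum of powers of 2 for each 1-bit:
2^2 + 2^3 + 2^5 + 2^6
= 4 + 8 + 32 + 64
= 108



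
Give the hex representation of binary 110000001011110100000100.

Group into 4-bit nibbles from right:
  1100 = C
  0000 = 0
  1011 = B
  1101 = D
  0000 = 0
  0100 = 4
Result: C0BD04



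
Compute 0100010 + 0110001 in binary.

Add column by column from the right: bit + bit + carry-in; write the sum mod 2, carry 1 when the sum is 2 or 3.
carry:  1000000
        0100010
+       0110001
---------------
       01010011
(the carry out of the leftmost column, 0, becomes the leading bit)
Decimal check:
  0100010 = 32 + 2 = 34
  0110001 = 32 + 16 + 1 = 49
  34 + 49 = 83, and 01010011 = 64 + 16 + 2 + 1 = 83 ✓



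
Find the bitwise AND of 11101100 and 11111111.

AND: 1 only when both bits are 1
  11101100
& 11111111
----------
  11101100
Decimal: 236 & 255 = 236



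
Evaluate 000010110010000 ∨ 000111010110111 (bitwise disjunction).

OR: 1 when either bit is 1
  000010110010000
| 000111010110111
-----------------
  000111110110111
Decimal: 1424 | 3767 = 4023



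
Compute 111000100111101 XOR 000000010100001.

XOR: 1 when bits differ
  111000100111101
^ 000000010100001
-----------------
  111000110011100
Decimal: 28989 ^ 161 = 29084



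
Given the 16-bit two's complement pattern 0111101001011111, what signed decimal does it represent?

Binary: 0111101001011111
Sign bit: 0 (non-negative)
Read directly as an unsigned value:
0111101001011111 = 16384 + 8192 + 4096 + 2048 + 512 + 64 + 16 + 8 + 4 + 2 + 1 = 31327
Value: 31327



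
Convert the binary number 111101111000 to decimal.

Sum of powers of 2 for each 1-bit:
2^3 + 2^4 + 2^5 + 2^6 + 2^8 + 2^9 + 2^10 + 2^11
= 8 + 16 + 32 + 64 + 256 + 512 + 1024 + 2048
= 3960



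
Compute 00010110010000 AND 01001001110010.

AND: 1 only when both bits are 1
  00010110010000
& 01001001110010
----------------
  00000000010000
Decimal: 1424 & 4722 = 16



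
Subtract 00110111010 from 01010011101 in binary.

Method 1 - Direct subtraction (column by column from the right: bit − bit − borrow-in; if negative, add 2 and borrow 1 from the next column):
borrow: 01111000100
        01010011101
-       00110111010
-------------------
        00011100011

Method 2 - Add two's complement:
Two's complement of 00110111010: invert → 11001000101, add 1 → 11001000110
  01010011101
+ 11001000110
-------------
 100011100011  (end carry out of the top bit = 1)
Discarding the end carry: 00011100011
Decimal check:
  01010011101 = 512 + 128 + 16 + 8 + 4 + 1 = 669
  00110111010 = 256 + 128 + 32 + 16 + 8 + 2 = 442
  669 - 442 = 227, and 00011100011 = 128 + 64 + 32 + 2 + 1 = 227 ✓



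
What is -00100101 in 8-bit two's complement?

Original: 00100101
Step 1 - Invert all bits: 11011010
Step 2 - Add 1: 11011011
Verification: 00100101 + 11011011 = 100000000; discarding the end carry (carry out of the top bit) leaves the 8-bit value 00000000, as required for x + (-x)



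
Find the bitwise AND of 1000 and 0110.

AND: 1 only when both bits are 1
  1000
& 0110
------
  0000
Decimal: 8 & 6 = 0



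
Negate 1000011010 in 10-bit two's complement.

Original (sign bit 1, negative): 1000011010
Step 1 - Invert all bits: 0111100101
Step 2 - Add 1: 0111100110
Verification: 1000011010 + 0111100110 = 10000000000; discarding the end carry (carry out of the top bit) leaves the 10-bit value 0000000000, as required for x + (-x)



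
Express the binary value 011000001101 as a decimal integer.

Sum of powers of 2 for each 1-bit:
2^0 + 2^2 + 2^3 + 2^9 + 2^10
= 1 + 4 + 8 + 512 + 1024
= 1549



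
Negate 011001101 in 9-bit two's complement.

Original: 011001101
Step 1 - Invert all bits: 100110010
Step 2 - Add 1: 100110011
Verification: 011001101 + 100110011 = 1000000000; discarding the end carry (carry out of the top bit) leaves the 9-bit value 000000000, as required for x + (-x)



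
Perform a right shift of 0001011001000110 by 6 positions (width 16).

Original: 0001011001000110 (decimal 5702)
Shift right by 6 positions
Drop the 6 low bits; fill with zeros on the left
Result: 0000000001011001 (decimal 89)
Equivalent: 5702 >> 6 = 5702 ÷ 2^6 = 89



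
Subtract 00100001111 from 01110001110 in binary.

Method 1 - Direct subtraction (column by column from the right: bit − bit − borrow-in; if negative, add 2 and borrow 1 from the next column):
borrow: 00011111110
        01110001110
-       00100001111
-------------------
        01001111111

Method 2 - Add two's complement:
Two's complement of 00100001111: invert → 11011110000, add 1 → 11011110001
  01110001110
+ 11011110001
-------------
 101001111111  (end carry out of the top bit = 1)
Discarding the end carry: 01001111111
Decimal check:
  01110001110 = 512 + 256 + 128 + 8 + 4 + 2 = 910
  00100001111 = 256 + 8 + 4 + 2 + 1 = 271
  910 - 271 = 639, and 01001111111 = 512 + 64 + 32 + 16 + 8 + 4 + 2 + 1 = 639 ✓



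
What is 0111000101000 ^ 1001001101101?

XOR: 1 when bits differ
  0111000101000
^ 1001001101101
---------------
  1110001000101
Decimal: 3624 ^ 4717 = 7237



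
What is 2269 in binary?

Using repeated division by 2:
2269 ÷ 2 = 1134 remainder 1
1134 ÷ 2 = 567 remainder 0
567 ÷ 2 = 283 remainder 1
283 ÷ 2 = 141 remainder 1
141 ÷ 2 = 70 remainder 1
70 ÷ 2 = 35 remainder 0
35 ÷ 2 = 17 remainder 1
17 ÷ 2 = 8 remainder 1
8 ÷ 2 = 4 remainder 0
4 ÷ 2 = 2 remainder 0
2 ÷ 2 = 1 remainder 0
1 ÷ 2 = 0 remainder 1
Reading remainders bottom to top: 100011011101



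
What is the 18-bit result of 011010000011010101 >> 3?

Original: 011010000011010101 (decimal 106709)
Shift right by 3 positions
Drop the 3 low bits; fill with zeros on the left
Result: 000011010000011010 (decimal 13338)
Equivalent: 106709 >> 3 = 106709 ÷ 2^3 = 13338



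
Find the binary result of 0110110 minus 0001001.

Method 1 - Direct subtraction (column by column from the right: bit − bit − borrow-in; if negative, add 2 and borrow 1 from the next column):
borrow: 0010010
        0110110
-       0001001
---------------
        0101101

Method 2 - Add two's complement:
Two's complement of 0001001: invert → 1110110, add 1 → 1110111
  0110110
+ 1110111
---------
 10101101  (end carry out of the top bit = 1)
Discarding the end carry: 0101101
Decimal check:
  0110110 = 32 + 16 + 4 + 2 = 54
  0001001 = 8 + 1 = 9
  54 - 9 = 45, and 0101101 = 32 + 8 + 4 + 1 = 45 ✓



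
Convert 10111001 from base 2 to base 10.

Sum of powers of 2 for each 1-bit:
2^0 + 2^3 + 2^4 + 2^5 + 2^7
= 1 + 8 + 16 + 32 + 128
= 185



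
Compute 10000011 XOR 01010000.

XOR: 1 when bits differ
  10000011
^ 01010000
----------
  11010011
Decimal: 131 ^ 80 = 211



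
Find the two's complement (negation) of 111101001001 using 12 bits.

Original (sign bit 1, negative): 111101001001
Step 1 - Invert all bits: 000010110110
Step 2 - Add 1: 000010110111
Verification: 111101001001 + 000010110111 = 1000000000000; discarding the end carry (carry out of the top bit) leaves the 12-bit value 000000000000, as required for x + (-x)



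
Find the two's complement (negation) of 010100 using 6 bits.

Original: 010100
Step 1 - Invert all bits: 101011
Step 2 - Add 1: 101100
Verification: 010100 + 101100 = 1000000; discarding the end carry (carry out of the top bit) leaves the 6-bit value 000000, as required for x + (-x)



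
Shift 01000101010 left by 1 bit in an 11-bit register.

Original: 01000101010 (decimal 554)
Shift left by 1 position
Append 1 zero on the right
Result: 10001010100 (decimal 1108)
Equivalent: 554 << 1 = 554 × 2^1 = 1108



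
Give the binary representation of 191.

Using repeated division by 2:
191 ÷ 2 = 95 remainder 1
95 ÷ 2 = 47 remainder 1
47 ÷ 2 = 23 remainder 1
23 ÷ 2 = 11 remainder 1
11 ÷ 2 = 5 remainder 1
5 ÷ 2 = 2 remainder 1
2 ÷ 2 = 1 remainder 0
1 ÷ 2 = 0 remainder 1
Reading remainders bottom to top: 10111111



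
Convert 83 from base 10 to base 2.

Using repeated division by 2:
83 ÷ 2 = 41 remainder 1
41 ÷ 2 = 20 remainder 1
20 ÷ 2 = 10 remainder 0
10 ÷ 2 = 5 remainder 0
5 ÷ 2 = 2 remainder 1
2 ÷ 2 = 1 remainder 0
1 ÷ 2 = 0 remainder 1
Reading remainders bottom to top: 1010011



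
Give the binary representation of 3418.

Using repeated division by 2:
3418 ÷ 2 = 1709 remainder 0
1709 ÷ 2 = 854 remainder 1
854 ÷ 2 = 427 remainder 0
427 ÷ 2 = 213 remainder 1
213 ÷ 2 = 106 remainder 1
106 ÷ 2 = 53 remainder 0
53 ÷ 2 = 26 remainder 1
26 ÷ 2 = 13 remainder 0
13 ÷ 2 = 6 remainder 1
6 ÷ 2 = 3 remainder 0
3 ÷ 2 = 1 remainder 1
1 ÷ 2 = 0 remainder 1
Reading remainders bottom to top: 110101011010



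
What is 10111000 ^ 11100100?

XOR: 1 when bits differ
  10111000
^ 11100100
----------
  01011100
Decimal: 184 ^ 228 = 92



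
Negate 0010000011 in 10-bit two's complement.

Original: 0010000011
Step 1 - Invert all bits: 1101111100
Step 2 - Add 1: 1101111101
Verification: 0010000011 + 1101111101 = 10000000000; discarding the end carry (carry out of the top bit) leaves the 10-bit value 0000000000, as required for x + (-x)



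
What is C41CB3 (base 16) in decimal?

Expand by place value (powers of 16):
Digit values: C = 12, B = 11
C41CB3 = 12 × 16^5 + 4 × 16^4 + 1 × 16^3 + 12 × 16^2 + 11 × 16^1 + 3 × 16^0
= 12 × 1048576 + 4 × 65536 + 1 × 4096 + 12 × 256 + 11 × 16 + 3 × 1
= 12582912 + 262144 + 4096 + 3072 + 176 + 3
= 12852403



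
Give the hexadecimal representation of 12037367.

Using repeated division by 16 (digits 10–15 are A–F):
12037367 ÷ 16 = 752335 remainder 7
752335 ÷ 16 = 47020 remainder 15 (F)
47020 ÷ 16 = 2938 remainder 12 (C)
2938 ÷ 16 = 183 remainder 10 (A)
183 ÷ 16 = 11 remainder 7
11 ÷ 16 = 0 remainder 11 (B)
Reading remainders bottom to top: B7ACF7



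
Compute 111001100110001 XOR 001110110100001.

XOR: 1 when bits differ
  111001100110001
^ 001110110100001
-----------------
  110111010010000
Decimal: 29489 ^ 7585 = 28304



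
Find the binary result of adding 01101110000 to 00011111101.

Add column by column from the right: bit + bit + carry-in; write the sum mod 2, carry 1 when the sum is 2 or 3.
carry:  11111100000
        01101110000
+       00011111101
-------------------
       010001101101
(the carry out of the leftmost column, 0, becomes the leading bit)
Decimal check:
  01101110000 = 512 + 256 + 64 + 32 + 16 = 880
  00011111101 = 128 + 64 + 32 + 16 + 8 + 4 + 1 = 253
  880 + 253 = 1133, and 010001101101 = 1024 + 64 + 32 + 8 + 4 + 1 = 1133 ✓



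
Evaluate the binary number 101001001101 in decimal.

Sum of powers of 2 for each 1-bit:
2^0 + 2^2 + 2^3 + 2^6 + 2^9 + 2^11
= 1 + 4 + 8 + 64 + 512 + 2048
= 2637



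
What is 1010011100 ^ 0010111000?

XOR: 1 when bits differ
  1010011100
^ 0010111000
------------
  1000100100
Decimal: 668 ^ 184 = 548



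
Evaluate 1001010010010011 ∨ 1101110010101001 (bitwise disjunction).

OR: 1 when either bit is 1
  1001010010010011
| 1101110010101001
------------------
  1101110010111011
Decimal: 38035 | 56489 = 56507



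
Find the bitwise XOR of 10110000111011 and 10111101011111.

XOR: 1 when bits differ
  10110000111011
^ 10111101011111
----------------
  00001101100100
Decimal: 11323 ^ 12127 = 868



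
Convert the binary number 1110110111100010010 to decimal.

Sum of powers of 2 for each 1-bit:
2^1 + 2^4 + 2^8 + 2^9 + 2^10 + 2^11 + 2^13 + 2^14 + 2^16 + 2^17 + 2^18
= 2 + 16 + 256 + 512 + 1024 + 2048 + 8192 + 16384 + 65536 + 131072 + 262144
= 487186



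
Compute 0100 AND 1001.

AND: 1 only when both bits are 1
  0100
& 1001
------
  0000
Decimal: 4 & 9 = 0



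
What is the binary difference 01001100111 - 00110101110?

Method 1 - Direct subtraction (column by column from the right: bit − bit − borrow-in; if negative, add 2 and borrow 1 from the next column):
borrow: 01101110000
        01001100111
-       00110101110
-------------------
        00010111001

Method 2 - Add two's complement:
Two's complement of 00110101110: invert → 11001010001, add 1 → 11001010010
  01001100111
+ 11001010010
-------------
 100010111001  (end carry out of the top bit = 1)
Discarding the end carry: 00010111001
Decimal check:
  01001100111 = 512 + 64 + 32 + 4 + 2 + 1 = 615
  00110101110 = 256 + 128 + 32 + 8 + 4 + 2 = 430
  615 - 430 = 185, and 00010111001 = 128 + 32 + 16 + 8 + 1 = 185 ✓



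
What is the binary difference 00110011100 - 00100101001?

Method 1 - Direct subtraction (column by column from the right: bit − bit − borrow-in; if negative, add 2 and borrow 1 from the next column):
borrow: 00011000110
        00110011100
-       00100101001
-------------------
        00001110011

Method 2 - Add two's complement:
Two's complement of 00100101001: invert → 11011010110, add 1 → 11011010111
  00110011100
+ 11011010111
-------------
 100001110011  (end carry out of the top bit = 1)
Discarding the end carry: 00001110011
Decimal check:
  00110011100 = 256 + 128 + 16 + 8 + 4 = 412
  00100101001 = 256 + 32 + 8 + 1 = 297
  412 - 297 = 115, and 00001110011 = 64 + 32 + 16 + 2 + 1 = 115 ✓



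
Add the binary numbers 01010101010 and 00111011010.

Add column by column from the right: bit + bit + carry-in; write the sum mod 2, carry 1 when the sum is 2 or 3.
carry:  11111110100
        01010101010
+       00111011010
-------------------
       010010000100
(the carry out of the leftmost column, 0, becomes the leading bit)
Decimal check:
  01010101010 = 512 + 128 + 32 + 8 + 2 = 682
  00111011010 = 256 + 128 + 64 + 16 + 8 + 2 = 474
  682 + 474 = 1156, and 010010000100 = 1024 + 128 + 4 = 1156 ✓



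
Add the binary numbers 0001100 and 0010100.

Add column by column from the right: bit + bit + carry-in; write the sum mod 2, carry 1 when the sum is 2 or 3.
carry:  0111000
        0001100
+       0010100
---------------
       00100000
(the carry out of the leftmost column, 0, becomes the leading bit)
Decimal check:
  0001100 = 8 + 4 = 12
  0010100 = 16 + 4 = 20
  12 + 20 = 32, and 00100000 = 32 ✓



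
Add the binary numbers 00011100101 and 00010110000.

Add column by column from the right: bit + bit + carry-in; write the sum mod 2, carry 1 when the sum is 2 or 3.
carry:  00111000000
        00011100101
+       00010110000
-------------------
       000110010101
(the carry out of the leftmost column, 0, becomes the leading bit)
Decimal check:
  00011100101 = 128 + 64 + 32 + 4 + 1 = 229
  00010110000 = 128 + 32 + 16 = 176
  229 + 176 = 405, and 000110010101 = 256 + 128 + 16 + 4 + 1 = 405 ✓



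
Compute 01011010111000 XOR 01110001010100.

XOR: 1 when bits differ
  01011010111000
^ 01110001010100
----------------
  00101011101100
Decimal: 5816 ^ 7252 = 2796



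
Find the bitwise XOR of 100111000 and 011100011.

XOR: 1 when bits differ
  100111000
^ 011100011
-----------
  111011011
Decimal: 312 ^ 227 = 475



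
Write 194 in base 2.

Using repeated division by 2:
194 ÷ 2 = 97 remainder 0
97 ÷ 2 = 48 remainder 1
48 ÷ 2 = 24 remainder 0
24 ÷ 2 = 12 remainder 0
12 ÷ 2 = 6 remainder 0
6 ÷ 2 = 3 remainder 0
3 ÷ 2 = 1 remainder 1
1 ÷ 2 = 0 remainder 1
Reading remainders bottom to top: 11000010



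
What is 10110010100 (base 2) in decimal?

Sum of powers of 2 for each 1-bit:
2^2 + 2^4 + 2^7 + 2^8 + 2^10
= 4 + 16 + 128 + 256 + 1024
= 1428



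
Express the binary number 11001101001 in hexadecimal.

Group into 4-bit nibbles from right:
  0110 = 6
  0110 = 6
  1001 = 9
Result: 669



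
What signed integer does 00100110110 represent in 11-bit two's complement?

Binary: 00100110110
Sign bit: 0 (non-negative)
Read directly as an unsigned value:
00100110110 = 256 + 32 + 16 + 4 + 2 = 310
Value: 310



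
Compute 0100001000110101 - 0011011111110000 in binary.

Method 1 - Direct subtraction (column by column from the right: bit − bit − borrow-in; if negative, add 2 and borrow 1 from the next column):
borrow: 0111111110000000
        0100001000110101
-       0011011111110000
------------------------
        0000101001000101

Method 2 - Add two's complement:
Two's complement of 0011011111110000: invert → 1100100000001111, add 1 → 1100100000010000
  0100001000110101
+ 1100100000010000
------------------
 10000101001000101  (end carry out of the top bit = 1)
Discarding the end carry: 0000101001000101
Decimal check:
  0100001000110101 = 16384 + 512 + 32 + 16 + 4 + 1 = 16949
  0011011111110000 = 8192 + 4096 + 1024 + 512 + 256 + 128 + 64 + 32 + 16 = 14320
  16949 - 14320 = 2629, and 0000101001000101 = 2048 + 512 + 64 + 4 + 1 = 2629 ✓



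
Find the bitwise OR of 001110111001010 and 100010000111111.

OR: 1 when either bit is 1
  001110111001010
| 100010000111111
-----------------
  101110111111111
Decimal: 7626 | 17471 = 24063



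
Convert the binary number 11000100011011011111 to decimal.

Sum of powers of 2 for each 1-bit:
2^0 + 2^1 + 2^2 + 2^3 + 2^4 + 2^6 + 2^7 + 2^9 + 2^10 + 2^14 + 2^18 + 2^19
= 1 + 2 + 4 + 8 + 16 + 64 + 128 + 512 + 1024 + 16384 + 262144 + 524288
= 804575



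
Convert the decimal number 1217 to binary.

Using repeated division by 2:
1217 ÷ 2 = 608 remainder 1
608 ÷ 2 = 304 remainder 0
304 ÷ 2 = 152 remainder 0
152 ÷ 2 = 76 remainder 0
76 ÷ 2 = 38 remainder 0
38 ÷ 2 = 19 remainder 0
19 ÷ 2 = 9 remainder 1
9 ÷ 2 = 4 remainder 1
4 ÷ 2 = 2 remainder 0
2 ÷ 2 = 1 remainder 0
1 ÷ 2 = 0 remainder 1
Reading remainders bottom to top: 10011000001



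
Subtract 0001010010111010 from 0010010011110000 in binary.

Method 1 - Direct subtraction (column by column from the right: bit − bit − borrow-in; if negative, add 2 and borrow 1 from the next column):
borrow: 0010000001111100
        0010010011110000
-       0001010010111010
------------------------
        0001000000110110

Method 2 - Add two's complement:
Two's complement of 0001010010111010: invert → 1110101101000101, add 1 → 1110101101000110
  0010010011110000
+ 1110101101000110
------------------
 10001000000110110  (end carry out of the top bit = 1)
Discarding the end carry: 0001000000110110
Decimal check:
  0010010011110000 = 8192 + 1024 + 128 + 64 + 32 + 16 = 9456
  0001010010111010 = 4096 + 1024 + 128 + 32 + 16 + 8 + 2 = 5306
  9456 - 5306 = 4150, and 0001000000110110 = 4096 + 32 + 16 + 4 + 2 = 4150 ✓



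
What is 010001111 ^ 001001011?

XOR: 1 when bits differ
  010001111
^ 001001011
-----------
  011000100
Decimal: 143 ^ 75 = 196



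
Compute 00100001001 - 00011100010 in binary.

Method 1 - Direct subtraction (column by column from the right: bit − bit − borrow-in; if negative, add 2 and borrow 1 from the next column):
borrow: 00111001100
        00100001001
-       00011100010
-------------------
        00000100111

Method 2 - Add two's complement:
Two's complement of 00011100010: invert → 11100011101, add 1 → 11100011110
  00100001001
+ 11100011110
-------------
 100000100111  (end carry out of the top bit = 1)
Discarding the end carry: 00000100111
Decimal check:
  00100001001 = 256 + 8 + 1 = 265
  00011100010 = 128 + 64 + 32 + 2 = 226
  265 - 226 = 39, and 00000100111 = 32 + 4 + 2 + 1 = 39 ✓



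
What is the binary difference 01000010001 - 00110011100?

Method 1 - Direct subtraction (column by column from the right: bit − bit − borrow-in; if negative, add 2 and borrow 1 from the next column):
borrow: 01111111000
        01000010001
-       00110011100
-------------------
        00001110101

Method 2 - Add two's complement:
Two's complement of 00110011100: invert → 11001100011, add 1 → 11001100100
  01000010001
+ 11001100100
-------------
 100001110101  (end carry out of the top bit = 1)
Discarding the end carry: 00001110101
Decimal check:
  01000010001 = 512 + 16 + 1 = 529
  00110011100 = 256 + 128 + 16 + 8 + 4 = 412
  529 - 412 = 117, and 00001110101 = 64 + 32 + 16 + 4 + 1 = 117 ✓



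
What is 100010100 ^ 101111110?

XOR: 1 when bits differ
  100010100
^ 101111110
-----------
  001101010
Decimal: 276 ^ 382 = 106



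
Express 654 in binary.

Using repeated division by 2:
654 ÷ 2 = 327 remainder 0
327 ÷ 2 = 163 remainder 1
163 ÷ 2 = 81 remainder 1
81 ÷ 2 = 40 remainder 1
40 ÷ 2 = 20 remainder 0
20 ÷ 2 = 10 remainder 0
10 ÷ 2 = 5 remainder 0
5 ÷ 2 = 2 remainder 1
2 ÷ 2 = 1 remainder 0
1 ÷ 2 = 0 remainder 1
Reading remainders bottom to top: 1010001110



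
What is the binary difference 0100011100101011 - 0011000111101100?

Method 1 - Direct subtraction (column by column from the right: bit − bit − borrow-in; if negative, add 2 and borrow 1 from the next column):
borrow: 0110001111111000
        0100011100101011
-       0011000111101100
------------------------
        0001010100111111

Method 2 - Add two's complement:
Two's complement of 0011000111101100: invert → 1100111000010011, add 1 → 1100111000010100
  0100011100101011
+ 1100111000010100
------------------
 10001010100111111  (end carry out of the top bit = 1)
Discarding the end carry: 0001010100111111
Decimal check:
  0100011100101011 = 16384 + 1024 + 512 + 256 + 32 + 8 + 2 + 1 = 18219
  0011000111101100 = 8192 + 4096 + 256 + 128 + 64 + 32 + 8 + 4 = 12780
  18219 - 12780 = 5439, and 0001010100111111 = 4096 + 1024 + 256 + 32 + 16 + 8 + 4 + 2 + 1 = 5439 ✓



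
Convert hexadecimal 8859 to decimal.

Expand by place value (powers of 16):
8859 = 8 × 16^3 + 8 × 16^2 + 5 × 16^1 + 9 × 16^0
= 8 × 4096 + 8 × 256 + 5 × 16 + 9 × 1
= 32768 + 2048 + 80 + 9
= 34905



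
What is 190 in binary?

Using repeated division by 2:
190 ÷ 2 = 95 remainder 0
95 ÷ 2 = 47 remainder 1
47 ÷ 2 = 23 remainder 1
23 ÷ 2 = 11 remainder 1
11 ÷ 2 = 5 remainder 1
5 ÷ 2 = 2 remainder 1
2 ÷ 2 = 1 remainder 0
1 ÷ 2 = 0 remainder 1
Reading remainders bottom to top: 10111110



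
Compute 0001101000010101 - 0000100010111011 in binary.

Method 1 - Direct subtraction (column by column from the right: bit − bit − borrow-in; if negative, add 2 and borrow 1 from the next column):
borrow: 0000001111110100
        0001101000010101
-       0000100010111011
------------------------
        0001000101011010

Method 2 - Add two's complement:
Two's complement of 0000100010111011: invert → 1111011101000100, add 1 → 1111011101000101
  0001101000010101
+ 1111011101000101
------------------
 10001000101011010  (end carry out of the top bit = 1)
Discarding the end carry: 0001000101011010
Decimal check:
  0001101000010101 = 4096 + 2048 + 512 + 16 + 4 + 1 = 6677
  0000100010111011 = 2048 + 128 + 32 + 16 + 8 + 2 + 1 = 2235
  6677 - 2235 = 4442, and 0001000101011010 = 4096 + 256 + 64 + 16 + 8 + 2 = 4442 ✓



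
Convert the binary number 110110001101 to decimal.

Sum of powers of 2 for each 1-bit:
2^0 + 2^2 + 2^3 + 2^7 + 2^8 + 2^10 + 2^11
= 1 + 4 + 8 + 128 + 256 + 1024 + 2048
= 3469



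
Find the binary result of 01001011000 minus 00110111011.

Method 1 - Direct subtraction (column by column from the right: bit − bit − borrow-in; if negative, add 2 and borrow 1 from the next column):
borrow: 01101111110
        01001011000
-       00110111011
-------------------
        00010011101

Method 2 - Add two's complement:
Two's complement of 00110111011: invert → 11001000100, add 1 → 11001000101
  01001011000
+ 11001000101
-------------
 100010011101  (end carry out of the top bit = 1)
Discarding the end carry: 00010011101
Decimal check:
  01001011000 = 512 + 64 + 16 + 8 = 600
  00110111011 = 256 + 128 + 32 + 16 + 8 + 2 + 1 = 443
  600 - 443 = 157, and 00010011101 = 128 + 16 + 8 + 4 + 1 = 157 ✓



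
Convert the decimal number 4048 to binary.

Using repeated division by 2:
4048 ÷ 2 = 2024 remainder 0
2024 ÷ 2 = 1012 remainder 0
1012 ÷ 2 = 506 remainder 0
506 ÷ 2 = 253 remainder 0
253 ÷ 2 = 126 remainder 1
126 ÷ 2 = 63 remainder 0
63 ÷ 2 = 31 remainder 1
31 ÷ 2 = 15 remainder 1
15 ÷ 2 = 7 remainder 1
7 ÷ 2 = 3 remainder 1
3 ÷ 2 = 1 remainder 1
1 ÷ 2 = 0 remainder 1
Reading remainders bottom to top: 111111010000



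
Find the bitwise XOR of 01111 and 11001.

XOR: 1 when bits differ
  01111
^ 11001
-------
  10110
Decimal: 15 ^ 25 = 22



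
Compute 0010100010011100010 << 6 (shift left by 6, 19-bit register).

Original: 0010100010011100010 (decimal 83170)
Shift left by 6 positions
Append 6 zeros on the right and drop the 6 high bits that overflow the 19-bit width
Result: 0010011100010000000 (decimal 80000)
Equivalent: 83170 << 6 = 83170 × 2^6 = 5322880, truncated to 19 bits = 80000



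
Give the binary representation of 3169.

Using repeated division by 2:
3169 ÷ 2 = 1584 remainder 1
1584 ÷ 2 = 792 remainder 0
792 ÷ 2 = 396 remainder 0
396 ÷ 2 = 198 remainder 0
198 ÷ 2 = 99 remainder 0
99 ÷ 2 = 49 remainder 1
49 ÷ 2 = 24 remainder 1
24 ÷ 2 = 12 remainder 0
12 ÷ 2 = 6 remainder 0
6 ÷ 2 = 3 remainder 0
3 ÷ 2 = 1 remainder 1
1 ÷ 2 = 0 remainder 1
Reading remainders bottom to top: 110001100001



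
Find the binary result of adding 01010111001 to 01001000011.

Add column by column from the right: bit + bit + carry-in; write the sum mod 2, carry 1 when the sum is 2 or 3.
carry:  10000000110
        01010111001
+       01001000011
-------------------
       010011111100
(the carry out of the leftmost column, 0, becomes the leading bit)
Decimal check:
  01010111001 = 512 + 128 + 32 + 16 + 8 + 1 = 697
  01001000011 = 512 + 64 + 2 + 1 = 579
  697 + 579 = 1276, and 010011111100 = 1024 + 128 + 64 + 32 + 16 + 8 + 4 = 1276 ✓



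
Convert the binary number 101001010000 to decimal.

Sum of powers of 2 for each 1-bit:
2^4 + 2^6 + 2^9 + 2^11
= 16 + 64 + 512 + 2048
= 2640



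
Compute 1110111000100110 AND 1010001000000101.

AND: 1 only when both bits are 1
  1110111000100110
& 1010001000000101
------------------
  1010001000000100
Decimal: 60966 & 41477 = 41476

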